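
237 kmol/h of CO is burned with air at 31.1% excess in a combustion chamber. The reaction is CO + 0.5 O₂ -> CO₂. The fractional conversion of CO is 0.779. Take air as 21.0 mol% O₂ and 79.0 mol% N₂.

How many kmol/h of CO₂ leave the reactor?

Stoichiometric O₂ = 0.5 × 237 = 118.5 kmol/h; O₂ fed = 118.5 × 1.311 = 155.4 kmol/h.
N₂ fed = 155.4 × 79/21 = 584.4 kmol/h.
Fuel reacted = 0.779 × 237 → ξ = 184.6 kmol/h.
Outlet (n = n₀ + ν ξ):
  CO: 237 − 1(184.6) = 52.38
  O₂: 155.4 − 0.5(184.6) = 63.04
  N₂: 584.4 (inert)
  CO₂: 0 + 1(184.6) = 184.6

185 kmol/h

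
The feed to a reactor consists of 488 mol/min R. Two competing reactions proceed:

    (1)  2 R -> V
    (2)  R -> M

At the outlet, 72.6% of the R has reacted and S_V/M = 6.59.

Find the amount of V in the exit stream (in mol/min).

165 mol/min

Conversion of R: R consumed = 0.726 × 488 = 354.3 mol/min = 2ξ₁ + 1ξ₂.
Selectivity: 1ξ₁ / (1ξ₂) = 6.59 → ξ₁ = 6.59 ξ₂.
Substitute: (2·6.59 + 1) ξ₂ = 354.3 → ξ₂ = 24.99 mol/min, ξ₁ = 164.7 mol/min.
Outlet amounts (n = n₀ + Σ ν·ξ):
  R: 488 − 2(164.7) − 1(24.99) = 133.7
  V: 0 + 1(164.7) = 164.7
  M: 0 + 1(24.99) = 24.99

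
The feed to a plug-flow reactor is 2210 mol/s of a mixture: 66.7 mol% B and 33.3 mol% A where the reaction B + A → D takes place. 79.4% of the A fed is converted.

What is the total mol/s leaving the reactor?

A reacted = 0.794 × 735.9 = 584.3 mol/s; ν_A = −1, so ξ = 584.3/1 = 584.3 mol/s.
Outlet amounts (n = n₀ + ν ξ):
  B: 1474 − 1(584.3) = 889.7
  A: 735.9 − 1(584.3) = 151.6
  D: 0 + 1(584.3) = 584.3
Total out = 889.7 + 151.6 + 584.3 = 1626 mol/s.

1630 mol/s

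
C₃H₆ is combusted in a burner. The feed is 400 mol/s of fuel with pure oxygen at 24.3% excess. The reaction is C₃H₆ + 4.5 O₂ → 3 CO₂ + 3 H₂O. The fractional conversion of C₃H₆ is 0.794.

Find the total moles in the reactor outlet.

Stoichiometric O₂ = 4.5 × 400 = 1800 mol/s; O₂ fed = 1800 × 1.243 = 2237 mol/s.
Fuel reacted = 0.794 × 400 → ξ = 317.6 mol/s.
Outlet (n = n₀ + ν ξ):
  C₃H₆: 400 − 1(317.6) = 82.4
  O₂: 2237 − 4.5(317.6) = 808.2
  CO₂: 0 + 3(317.6) = 952.8
  H₂O: 0 + 3(317.6) = 952.8
Total out = 82.4 + 808.2 + 952.8 + 952.8 = 2796 mol/s.

2800 mol/s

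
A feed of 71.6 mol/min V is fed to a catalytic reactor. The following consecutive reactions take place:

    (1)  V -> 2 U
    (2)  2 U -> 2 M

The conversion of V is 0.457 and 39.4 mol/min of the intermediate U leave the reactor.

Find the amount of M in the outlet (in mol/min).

26 mol/min

Conversion of V: V consumed = 1ξ₁ = 0.457 × 71.6 → ξ₁ = 32.72 mol/min.
U balance: n_U = 0 + 2ξ₁ − 2ξ₂ = 39.4 → ξ₂ = (2·32.72 − 39.4)/2 = 13.02 mol/min.
Outlet amounts (n = n₀ + Σ ν·ξ):
  V: 71.6 − 1(32.72) = 38.88
  U: 0 + 2(32.72) − 2(13.02) = 39.4
  M: 0 + 2(13.02) = 26.04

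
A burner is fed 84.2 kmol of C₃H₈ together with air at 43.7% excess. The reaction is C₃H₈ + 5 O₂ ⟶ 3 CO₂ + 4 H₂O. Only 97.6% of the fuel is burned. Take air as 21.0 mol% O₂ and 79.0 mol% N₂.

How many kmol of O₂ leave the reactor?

Stoichiometric O₂ = 5 × 84.2 = 421 kmol; O₂ fed = 421 × 1.437 = 605 kmol.
N₂ fed = 605 × 79/21 = 2276 kmol.
Fuel reacted = 0.976 × 84.2 → ξ = 82.18 kmol.
Outlet (n = n₀ + ν ξ):
  C₃H₈: 84.2 − 1(82.18) = 2.021
  O₂: 605 − 5(82.18) = 194.1
  N₂: 2276 (inert)
  CO₂: 0 + 3(82.18) = 246.5
  H₂O: 0 + 4(82.18) = 328.7

194 kmol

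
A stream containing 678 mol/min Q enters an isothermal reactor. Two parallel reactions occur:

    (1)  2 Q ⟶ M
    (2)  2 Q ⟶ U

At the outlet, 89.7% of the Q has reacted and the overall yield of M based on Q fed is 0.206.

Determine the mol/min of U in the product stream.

164 mol/min

Yield of M: 1ξ₁ / 678 = 0.206 → ξ₁ = 139.7 mol/min.
Conversion of Q: 2ξ₁ + 2ξ₂ = 0.897 × 678 = 608.2 → ξ₂ = 164.4 mol/min.
Outlet amounts (n = n₀ + Σ ν·ξ):
  Q: 678 − 2(139.7) − 2(164.4) = 69.83
  M: 0 + 1(139.7) = 139.7
  U: 0 + 1(164.4) = 164.4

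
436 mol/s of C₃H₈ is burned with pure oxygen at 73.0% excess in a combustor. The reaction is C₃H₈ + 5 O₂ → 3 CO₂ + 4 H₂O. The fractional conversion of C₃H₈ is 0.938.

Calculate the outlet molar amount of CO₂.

1230 mol/s

Stoichiometric O₂ = 5 × 436 = 2180 mol/s; O₂ fed = 2180 × 1.730 = 3771 mol/s.
Fuel reacted = 0.938 × 436 → ξ = 409 mol/s.
Outlet (n = n₀ + ν ξ):
  C₃H₈: 436 − 1(409) = 27.03
  O₂: 3771 − 5(409) = 1727
  CO₂: 0 + 3(409) = 1227
  H₂O: 0 + 4(409) = 1636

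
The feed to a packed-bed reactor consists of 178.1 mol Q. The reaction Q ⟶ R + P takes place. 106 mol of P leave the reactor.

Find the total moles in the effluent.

For P: n = n₀ + 1ξ → 106 = 0 + 1ξ, giving ξ = 106 mol.
Outlet amounts (n = n₀ + ν ξ):
  Q: 178.1 − 1(106) = 72.1
  R: 0 + 1(106) = 106
  P: 0 + 1(106) = 106
Total out = 72.1 + 106 + 106 = 284.1 mol.

284 mol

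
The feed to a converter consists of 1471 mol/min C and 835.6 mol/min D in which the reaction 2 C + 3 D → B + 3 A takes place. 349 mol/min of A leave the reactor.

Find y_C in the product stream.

0.565

For A: n = n₀ + 3ξ → 349 = 0 + 3ξ, giving ξ = 116.3 mol/min.
Outlet amounts (n = n₀ + ν ξ):
  C: 1471 − 2(116.3) = 1238
  D: 835.6 − 3(116.3) = 486.6
  B: 0 + 1(116.3) = 116.3
  A: 0 + 3(116.3) = 349
Total out = 2190 mol/min; y_C = 1238 / 2190 = 0.5654.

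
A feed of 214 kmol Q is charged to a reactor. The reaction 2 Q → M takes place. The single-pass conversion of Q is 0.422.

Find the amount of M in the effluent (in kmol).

45.2 kmol

Q reacted = 0.422 × 214 = 90.31 kmol; ν_Q = −2, so ξ = 90.31/2 = 45.15 kmol.
Outlet amounts (n = n₀ + ν ξ):
  Q: 214 − 2(45.15) = 123.7
  M: 0 + 1(45.15) = 45.15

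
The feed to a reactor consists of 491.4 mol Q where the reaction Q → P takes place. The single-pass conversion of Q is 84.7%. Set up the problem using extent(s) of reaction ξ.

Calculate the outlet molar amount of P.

Q reacted = 0.847 × 491.4 = 416.2 mol; ν_Q = −1, so ξ = 416.2/1 = 416.2 mol.
Outlet amounts (n = n₀ + ν ξ):
  Q: 491.4 − 1(416.2) = 75.18
  P: 0 + 1(416.2) = 416.2

416 mol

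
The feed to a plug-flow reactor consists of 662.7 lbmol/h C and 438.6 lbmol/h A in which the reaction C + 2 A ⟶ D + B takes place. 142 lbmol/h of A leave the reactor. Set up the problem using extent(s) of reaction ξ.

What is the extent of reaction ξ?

For A: n = n₀ − 2ξ → 142 = 438.6 − 2ξ, giving ξ = 148.3 lbmol/h.
Outlet amounts (n = n₀ + ν ξ):
  C: 662.7 − 1(148.3) = 514.4
  A: 438.6 − 2(148.3) = 142
  D: 0 + 1(148.3) = 148.3
  B: 0 + 1(148.3) = 148.3

ξ = 148 lbmol/h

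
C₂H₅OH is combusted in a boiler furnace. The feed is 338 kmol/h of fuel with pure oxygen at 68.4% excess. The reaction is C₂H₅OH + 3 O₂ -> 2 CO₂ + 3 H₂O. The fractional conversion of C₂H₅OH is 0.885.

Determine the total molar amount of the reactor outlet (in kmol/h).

Stoichiometric O₂ = 3 × 338 = 1014 kmol/h; O₂ fed = 1014 × 1.684 = 1708 kmol/h.
Fuel reacted = 0.885 × 338 → ξ = 299.1 kmol/h.
Outlet (n = n₀ + ν ξ):
  C₂H₅OH: 338 − 1(299.1) = 38.87
  O₂: 1708 − 3(299.1) = 810.2
  CO₂: 0 + 2(299.1) = 598.3
  H₂O: 0 + 3(299.1) = 897.4
Total out = 38.87 + 810.2 + 598.3 + 897.4 = 2345 kmol/h.

2340 kmol/h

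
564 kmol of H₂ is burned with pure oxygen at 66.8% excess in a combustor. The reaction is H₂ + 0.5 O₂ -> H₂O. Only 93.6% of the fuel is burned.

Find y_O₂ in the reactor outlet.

0.268

Stoichiometric O₂ = 0.5 × 564 = 282 kmol; O₂ fed = 282 × 1.668 = 470.4 kmol.
Fuel reacted = 0.936 × 564 → ξ = 527.9 kmol.
Outlet (n = n₀ + ν ξ):
  H₂: 564 − 1(527.9) = 36.1
  O₂: 470.4 − 0.5(527.9) = 206.4
  H₂O: 0 + 1(527.9) = 527.9
Total out = 770.4 kmol; y_O₂ = 206.4 / 770.4 = 0.2679.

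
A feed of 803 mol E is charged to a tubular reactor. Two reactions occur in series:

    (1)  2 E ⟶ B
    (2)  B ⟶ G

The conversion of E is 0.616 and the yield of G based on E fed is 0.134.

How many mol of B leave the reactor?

Conversion of E: E consumed = 2ξ₁ = 0.616 × 803 → ξ₁ = 247.3 mol.
Yield of G: 1ξ₂ / 803 = 0.134 → ξ₂ = 107.6 mol.
Outlet amounts (n = n₀ + Σ ν·ξ):
  E: 803 − 2(247.3) = 308.4
  B: 0 + 1(247.3) − 1(107.6) = 139.7
  G: 0 + 1(107.6) = 107.6

140 mol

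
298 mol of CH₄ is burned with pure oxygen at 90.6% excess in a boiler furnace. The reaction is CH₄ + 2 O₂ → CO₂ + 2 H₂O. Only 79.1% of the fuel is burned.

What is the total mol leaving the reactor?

Stoichiometric O₂ = 2 × 298 = 596 mol; O₂ fed = 596 × 1.906 = 1136 mol.
Fuel reacted = 0.791 × 298 → ξ = 235.7 mol.
Outlet (n = n₀ + ν ξ):
  CH₄: 298 − 1(235.7) = 62.28
  O₂: 1136 − 2(235.7) = 664.5
  CO₂: 0 + 1(235.7) = 235.7
  H₂O: 0 + 2(235.7) = 471.4
Total out = 62.28 + 664.5 + 235.7 + 471.4 = 1434 mol.

1430 mol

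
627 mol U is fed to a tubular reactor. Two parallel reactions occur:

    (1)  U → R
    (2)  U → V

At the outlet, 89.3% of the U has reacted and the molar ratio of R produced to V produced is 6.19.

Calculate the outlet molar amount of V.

77.9 mol

Conversion of U: U consumed = 0.893 × 627 = 559.9 mol = 1ξ₁ + 1ξ₂.
Selectivity: 1ξ₁ / (1ξ₂) = 6.19 → ξ₁ = 6.19 ξ₂.
Substitute: (1·6.19 + 1) ξ₂ = 559.9 → ξ₂ = 77.87 mol, ξ₁ = 482 mol.
Outlet amounts (n = n₀ + Σ ν·ξ):
  U: 627 − 1(482) − 1(77.87) = 67.09
  R: 0 + 1(482) = 482
  V: 0 + 1(77.87) = 77.87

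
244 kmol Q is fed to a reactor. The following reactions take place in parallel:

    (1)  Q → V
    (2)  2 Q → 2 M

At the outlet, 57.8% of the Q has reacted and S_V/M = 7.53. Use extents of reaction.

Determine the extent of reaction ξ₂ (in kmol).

Conversion of Q: Q consumed = 0.578 × 244 = 141 kmol = 1ξ₁ + 2ξ₂.
Selectivity: 1ξ₁ / (2ξ₂) = 7.53 → ξ₁ = 15.06 ξ₂.
Substitute: (1·15.06 + 2) ξ₂ = 141 → ξ₂ = 8.267 kmol, ξ₁ = 124.5 kmol.
Outlet amounts (n = n₀ + Σ ν·ξ):
  Q: 244 − 1(124.5) − 2(8.267) = 103
  V: 0 + 1(124.5) = 124.5
  M: 0 + 2(8.267) = 16.53

ξ₂ = 8.27 kmol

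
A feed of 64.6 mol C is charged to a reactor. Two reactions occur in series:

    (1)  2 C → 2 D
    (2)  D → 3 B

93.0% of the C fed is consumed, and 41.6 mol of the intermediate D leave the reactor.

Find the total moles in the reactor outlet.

Conversion of C: C consumed = 2ξ₁ = 0.93 × 64.6 → ξ₁ = 30.04 mol.
D balance: n_D = 0 + 2ξ₁ − 1ξ₂ = 41.6 → ξ₂ = (2·30.04 − 41.6)/1 = 18.48 mol.
Outlet amounts (n = n₀ + Σ ν·ξ):
  C: 64.6 − 2(30.04) = 4.522
  D: 0 + 2(30.04) − 1(18.48) = 41.6
  B: 0 + 3(18.48) = 55.43
Total out = 4.522 + 41.6 + 55.43 = 101.6 mol.

102 mol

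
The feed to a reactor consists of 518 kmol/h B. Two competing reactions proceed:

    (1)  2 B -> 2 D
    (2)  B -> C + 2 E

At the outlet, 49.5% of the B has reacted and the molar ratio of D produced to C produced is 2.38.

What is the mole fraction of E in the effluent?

0.227

Conversion of B: B consumed = 0.495 × 518 = 256.4 kmol/h = 2ξ₁ + 1ξ₂.
Selectivity: 2ξ₁ / (1ξ₂) = 2.38 → ξ₁ = 1.19 ξ₂.
Substitute: (2·1.19 + 1) ξ₂ = 256.4 → ξ₂ = 75.86 kmol/h, ξ₁ = 90.27 kmol/h.
Outlet amounts (n = n₀ + Σ ν·ξ):
  B: 518 − 2(90.27) − 1(75.86) = 261.6
  D: 0 + 2(90.27) = 180.5
  C: 0 + 1(75.86) = 75.86
  E: 0 + 2(75.86) = 151.7
Total out = 669.7 kmol/h; y_E = 151.7 / 669.7 = 0.2265.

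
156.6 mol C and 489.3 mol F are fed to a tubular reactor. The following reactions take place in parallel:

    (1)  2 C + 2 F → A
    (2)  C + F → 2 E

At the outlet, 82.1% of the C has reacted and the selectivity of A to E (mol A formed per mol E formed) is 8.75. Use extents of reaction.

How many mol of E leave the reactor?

Conversion of C: C consumed = 0.821 × 156.6 = 128.6 mol = 2ξ₁ + 1ξ₂.
Selectivity: 1ξ₁ / (2ξ₂) = 8.75 → ξ₁ = 17.5 ξ₂.
Substitute: (2·17.5 + 1) ξ₂ = 128.6 → ξ₂ = 3.571 mol, ξ₁ = 62.5 mol.
Outlet amounts (n = n₀ + Σ ν·ξ):
  C: 156.6 − 2(62.5) − 1(3.571) = 28.03
  F: 489.3 − 2(62.5) − 1(3.571) = 360.7
  A: 0 + 1(62.5) = 62.5
  E: 0 + 2(3.571) = 7.143

7.14 mol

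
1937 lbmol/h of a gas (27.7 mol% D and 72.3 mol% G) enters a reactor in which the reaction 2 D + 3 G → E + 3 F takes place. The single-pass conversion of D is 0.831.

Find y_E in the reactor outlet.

0.13

D reacted = 0.831 × 536.5 = 445.9 lbmol/h; ν_D = −2, so ξ = 445.9/2 = 222.9 lbmol/h.
Outlet amounts (n = n₀ + ν ξ):
  D: 536.5 − 2(222.9) = 90.68
  G: 1400 − 3(222.9) = 731.6
  E: 0 + 1(222.9) = 222.9
  F: 0 + 3(222.9) = 668.8
Total out = 1714 lbmol/h; y_E = 222.9 / 1714 = 0.1301.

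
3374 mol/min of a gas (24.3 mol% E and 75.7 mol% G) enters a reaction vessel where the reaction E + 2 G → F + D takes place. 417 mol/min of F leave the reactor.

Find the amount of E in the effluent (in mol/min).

403 mol/min

For F: n = n₀ + 1ξ → 417 = 0 + 1ξ, giving ξ = 417 mol/min.
Outlet amounts (n = n₀ + ν ξ):
  E: 819.9 − 1(417) = 402.9
  G: 2554 − 2(417) = 1720
  F: 0 + 1(417) = 417
  D: 0 + 1(417) = 417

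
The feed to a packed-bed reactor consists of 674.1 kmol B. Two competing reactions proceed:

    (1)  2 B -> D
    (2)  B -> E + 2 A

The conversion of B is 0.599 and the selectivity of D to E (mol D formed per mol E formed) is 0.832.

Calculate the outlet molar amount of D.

126 kmol

Conversion of B: B consumed = 0.599 × 674.1 = 403.8 kmol = 2ξ₁ + 1ξ₂.
Selectivity: 1ξ₁ / (1ξ₂) = 0.832 → ξ₁ = 0.832 ξ₂.
Substitute: (2·0.832 + 1) ξ₂ = 403.8 → ξ₂ = 151.6 kmol, ξ₁ = 126.1 kmol.
Outlet amounts (n = n₀ + Σ ν·ξ):
  B: 674.1 − 2(126.1) − 1(151.6) = 270.3
  D: 0 + 1(126.1) = 126.1
  E: 0 + 1(151.6) = 151.6
  A: 0 + 2(151.6) = 303.1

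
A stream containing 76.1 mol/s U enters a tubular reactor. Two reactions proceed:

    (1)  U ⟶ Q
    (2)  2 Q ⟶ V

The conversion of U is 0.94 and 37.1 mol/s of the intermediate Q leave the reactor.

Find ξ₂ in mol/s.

Conversion of U: U consumed = 1ξ₁ = 0.94 × 76.1 → ξ₁ = 71.53 mol/s.
Q balance: n_Q = 0 + 1ξ₁ − 2ξ₂ = 37.1 → ξ₂ = (1·71.53 − 37.1)/2 = 17.22 mol/s.
Outlet amounts (n = n₀ + Σ ν·ξ):
  U: 76.1 − 1(71.53) = 4.566
  Q: 0 + 1(71.53) − 2(17.22) = 37.1
  V: 0 + 1(17.22) = 17.22

ξ₂ = 17.2 mol/s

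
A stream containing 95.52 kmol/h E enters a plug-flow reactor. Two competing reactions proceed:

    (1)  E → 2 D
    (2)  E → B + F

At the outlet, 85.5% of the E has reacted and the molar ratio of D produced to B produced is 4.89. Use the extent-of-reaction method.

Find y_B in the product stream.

0.134

Conversion of E: E consumed = 0.855 × 95.52 = 81.67 kmol/h = 1ξ₁ + 1ξ₂.
Selectivity: 2ξ₁ / (1ξ₂) = 4.89 → ξ₁ = 2.445 ξ₂.
Substitute: (1·2.445 + 1) ξ₂ = 81.67 → ξ₂ = 23.71 kmol/h, ξ₁ = 57.96 kmol/h.
Outlet amounts (n = n₀ + Σ ν·ξ):
  E: 95.52 − 1(57.96) − 1(23.71) = 13.85
  D: 0 + 2(57.96) = 115.9
  B: 0 + 1(23.71) = 23.71
  F: 0 + 1(23.71) = 23.71
Total out = 177.2 kmol/h; y_B = 23.71 / 177.2 = 0.1338.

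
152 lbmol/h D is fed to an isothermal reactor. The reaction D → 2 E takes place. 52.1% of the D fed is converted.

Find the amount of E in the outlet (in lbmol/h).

D reacted = 0.521 × 152 = 79.19 lbmol/h; ν_D = −1, so ξ = 79.19/1 = 79.19 lbmol/h.
Outlet amounts (n = n₀ + ν ξ):
  D: 152 − 1(79.19) = 72.81
  E: 0 + 2(79.19) = 158.4

158 lbmol/h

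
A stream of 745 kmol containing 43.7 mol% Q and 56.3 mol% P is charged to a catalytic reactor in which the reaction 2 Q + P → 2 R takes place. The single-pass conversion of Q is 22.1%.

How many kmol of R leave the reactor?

71.9 kmol

Q reacted = 0.221 × 325.6 = 71.95 kmol; ν_Q = −2, so ξ = 71.95/2 = 35.97 kmol.
Outlet amounts (n = n₀ + ν ξ):
  Q: 325.6 − 2(35.97) = 253.6
  P: 419.4 − 1(35.97) = 383.5
  R: 0 + 2(35.97) = 71.95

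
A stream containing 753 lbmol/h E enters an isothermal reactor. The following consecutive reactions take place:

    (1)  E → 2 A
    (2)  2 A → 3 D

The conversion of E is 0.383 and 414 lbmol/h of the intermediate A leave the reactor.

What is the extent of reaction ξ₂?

Conversion of E: E consumed = 1ξ₁ = 0.383 × 753 → ξ₁ = 288.4 lbmol/h.
A balance: n_A = 0 + 2ξ₁ − 2ξ₂ = 414 → ξ₂ = (2·288.4 − 414)/2 = 81.4 lbmol/h.
Outlet amounts (n = n₀ + Σ ν·ξ):
  E: 753 − 1(288.4) = 464.6
  A: 0 + 2(288.4) − 2(81.4) = 414
  D: 0 + 3(81.4) = 244.2

ξ₂ = 81.4 lbmol/h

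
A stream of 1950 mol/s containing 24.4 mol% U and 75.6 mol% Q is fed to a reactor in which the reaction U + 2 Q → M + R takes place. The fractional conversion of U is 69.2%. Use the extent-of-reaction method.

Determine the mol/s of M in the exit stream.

329 mol/s

U reacted = 0.692 × 475.8 = 329.3 mol/s; ν_U = −1, so ξ = 329.3/1 = 329.3 mol/s.
Outlet amounts (n = n₀ + ν ξ):
  U: 475.8 − 1(329.3) = 146.5
  Q: 1474 − 2(329.3) = 815.7
  M: 0 + 1(329.3) = 329.3
  R: 0 + 1(329.3) = 329.3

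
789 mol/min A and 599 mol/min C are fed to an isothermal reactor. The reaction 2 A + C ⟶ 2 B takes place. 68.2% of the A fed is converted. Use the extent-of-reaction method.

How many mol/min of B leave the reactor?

A reacted = 0.682 × 789 = 538.1 mol/min; ν_A = −2, so ξ = 538.1/2 = 269 mol/min.
Outlet amounts (n = n₀ + ν ξ):
  A: 789 − 2(269) = 250.9
  C: 599 − 1(269) = 330
  B: 0 + 2(269) = 538.1

538 mol/min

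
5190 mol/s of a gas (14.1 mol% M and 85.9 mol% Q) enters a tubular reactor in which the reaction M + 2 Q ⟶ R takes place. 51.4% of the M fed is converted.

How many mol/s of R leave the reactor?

376 mol/s

M reacted = 0.514 × 731.8 = 376.1 mol/s; ν_M = −1, so ξ = 376.1/1 = 376.1 mol/s.
Outlet amounts (n = n₀ + ν ξ):
  M: 731.8 − 1(376.1) = 355.6
  Q: 4458 − 2(376.1) = 3706
  R: 0 + 1(376.1) = 376.1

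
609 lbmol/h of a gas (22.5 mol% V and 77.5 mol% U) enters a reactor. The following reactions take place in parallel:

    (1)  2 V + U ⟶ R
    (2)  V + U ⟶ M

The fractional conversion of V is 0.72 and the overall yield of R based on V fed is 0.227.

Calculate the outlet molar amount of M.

Yield of R: 1ξ₁ / 137 = 0.227 → ξ₁ = 31.1 lbmol/h.
Conversion of V: 2ξ₁ + 1ξ₂ = 0.72 × 137 = 98.66 → ξ₂ = 36.45 lbmol/h.
Outlet amounts (n = n₀ + Σ ν·ξ):
  V: 137 − 2(31.1) − 1(36.45) = 38.37
  U: 472 − 1(31.1) − 1(36.45) = 404.4
  R: 0 + 1(31.1) = 31.1
  M: 0 + 1(36.45) = 36.45

36.4 lbmol/h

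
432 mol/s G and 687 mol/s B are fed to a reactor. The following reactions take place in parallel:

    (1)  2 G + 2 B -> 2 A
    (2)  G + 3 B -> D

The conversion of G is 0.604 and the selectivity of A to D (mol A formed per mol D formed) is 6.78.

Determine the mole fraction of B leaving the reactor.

Conversion of G: G consumed = 0.604 × 432 = 260.9 mol/s = 2ξ₁ + 1ξ₂.
Selectivity: 2ξ₁ / (1ξ₂) = 6.78 → ξ₁ = 3.39 ξ₂.
Substitute: (2·3.39 + 1) ξ₂ = 260.9 → ξ₂ = 33.54 mol/s, ξ₁ = 113.7 mol/s.
Outlet amounts (n = n₀ + Σ ν·ξ):
  G: 432 − 2(113.7) − 1(33.54) = 171.1
  B: 687 − 2(113.7) − 3(33.54) = 359
  A: 0 + 2(113.7) = 227.4
  D: 0 + 1(33.54) = 33.54
Total out = 791 mol/s; y_B = 359 / 791 = 0.4539.

0.454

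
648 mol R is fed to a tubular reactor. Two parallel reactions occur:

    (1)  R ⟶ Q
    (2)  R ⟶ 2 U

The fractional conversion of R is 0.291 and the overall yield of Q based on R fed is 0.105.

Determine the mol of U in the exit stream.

241 mol

Yield of Q: 1ξ₁ / 648 = 0.105 → ξ₁ = 68.04 mol.
Conversion of R: 1ξ₁ + 1ξ₂ = 0.291 × 648 = 188.6 → ξ₂ = 120.5 mol.
Outlet amounts (n = n₀ + Σ ν·ξ):
  R: 648 − 1(68.04) − 1(120.5) = 459.4
  Q: 0 + 1(68.04) = 68.04
  U: 0 + 2(120.5) = 241.1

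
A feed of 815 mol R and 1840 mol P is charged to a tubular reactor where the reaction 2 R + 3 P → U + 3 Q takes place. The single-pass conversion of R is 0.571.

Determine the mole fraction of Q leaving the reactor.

0.288

R reacted = 0.571 × 815 = 465.4 mol; ν_R = −2, so ξ = 465.4/2 = 232.7 mol.
Outlet amounts (n = n₀ + ν ξ):
  R: 815 − 2(232.7) = 349.6
  P: 1840 − 3(232.7) = 1142
  U: 0 + 1(232.7) = 232.7
  Q: 0 + 3(232.7) = 698
Total out = 2422 mol; y_Q = 698 / 2422 = 0.2882.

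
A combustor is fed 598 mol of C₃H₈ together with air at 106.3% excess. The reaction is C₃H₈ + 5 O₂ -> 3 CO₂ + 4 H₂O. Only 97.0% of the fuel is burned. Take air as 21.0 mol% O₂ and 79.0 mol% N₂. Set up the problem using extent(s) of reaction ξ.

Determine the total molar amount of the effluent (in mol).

Stoichiometric O₂ = 5 × 598 = 2990 mol; O₂ fed = 2990 × 2.063 = 6168 mol.
N₂ fed = 6168 × 79/21 = 23200 mol.
Fuel reacted = 0.97 × 598 → ξ = 580.1 mol.
Outlet (n = n₀ + ν ξ):
  C₃H₈: 598 − 1(580.1) = 17.94
  O₂: 6168 − 5(580.1) = 3268
  N₂: 23200 (inert)
  CO₂: 0 + 3(580.1) = 1740
  H₂O: 0 + 4(580.1) = 2320
Total out = 17.94 + 3268 + 23200 + 1740 + 2320 = 30550 mol.

30600 mol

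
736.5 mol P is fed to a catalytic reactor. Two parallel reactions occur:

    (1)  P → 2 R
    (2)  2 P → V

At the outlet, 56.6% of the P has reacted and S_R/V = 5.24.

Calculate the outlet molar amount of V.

Conversion of P: P consumed = 0.566 × 736.5 = 416.9 mol = 1ξ₁ + 2ξ₂.
Selectivity: 2ξ₁ / (1ξ₂) = 5.24 → ξ₁ = 2.62 ξ₂.
Substitute: (1·2.62 + 2) ξ₂ = 416.9 → ξ₂ = 90.23 mol, ξ₁ = 236.4 mol.
Outlet amounts (n = n₀ + Σ ν·ξ):
  P: 736.5 − 1(236.4) − 2(90.23) = 319.6
  R: 0 + 2(236.4) = 472.8
  V: 0 + 1(90.23) = 90.23

90.2 mol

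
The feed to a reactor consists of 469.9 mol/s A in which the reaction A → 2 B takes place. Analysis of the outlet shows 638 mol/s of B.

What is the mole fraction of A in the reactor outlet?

For B: n = n₀ + 2ξ → 638 = 0 + 2ξ, giving ξ = 319 mol/s.
Outlet amounts (n = n₀ + ν ξ):
  A: 469.9 − 1(319) = 150.9
  B: 0 + 2(319) = 638
Total out = 788.9 mol/s; y_A = 150.9 / 788.9 = 0.1913.

0.191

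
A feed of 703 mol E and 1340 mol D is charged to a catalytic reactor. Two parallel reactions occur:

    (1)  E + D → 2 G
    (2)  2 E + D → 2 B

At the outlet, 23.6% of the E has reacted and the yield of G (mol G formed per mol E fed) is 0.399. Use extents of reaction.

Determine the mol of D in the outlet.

1190 mol

Yield of G: 2ξ₁ / 703 = 0.399 → ξ₁ = 140.2 mol.
Conversion of E: 1ξ₁ + 2ξ₂ = 0.236 × 703 = 165.9 → ξ₂ = 12.83 mol.
Outlet amounts (n = n₀ + Σ ν·ξ):
  E: 703 − 1(140.2) − 2(12.83) = 537.1
  D: 1340 − 1(140.2) − 1(12.83) = 1187
  G: 0 + 2(140.2) = 280.5
  B: 0 + 2(12.83) = 25.66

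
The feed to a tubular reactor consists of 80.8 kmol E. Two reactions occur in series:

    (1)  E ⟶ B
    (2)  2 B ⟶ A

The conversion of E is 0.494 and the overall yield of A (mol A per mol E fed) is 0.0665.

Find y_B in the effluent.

0.387

Conversion of E: E consumed = 1ξ₁ = 0.494 × 80.8 → ξ₁ = 39.92 kmol.
Yield of A: 1ξ₂ / 80.8 = 0.0665 → ξ₂ = 5.373 kmol.
Outlet amounts (n = n₀ + Σ ν·ξ):
  E: 80.8 − 1(39.92) = 40.88
  B: 0 + 1(39.92) − 2(5.373) = 29.17
  A: 0 + 1(5.373) = 5.373
Total out = 75.43 kmol; y_B = 29.17 / 75.43 = 0.3867.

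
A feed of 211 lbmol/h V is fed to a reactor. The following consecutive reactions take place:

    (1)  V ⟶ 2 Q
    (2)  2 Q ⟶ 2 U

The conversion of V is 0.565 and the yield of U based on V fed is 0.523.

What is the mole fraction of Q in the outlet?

Conversion of V: V consumed = 1ξ₁ = 0.565 × 211 → ξ₁ = 119.2 lbmol/h.
Yield of U: 2ξ₂ / 211 = 0.523 → ξ₂ = 55.18 lbmol/h.
Outlet amounts (n = n₀ + Σ ν·ξ):
  V: 211 − 1(119.2) = 91.79
  Q: 0 + 2(119.2) − 2(55.18) = 128.1
  U: 0 + 2(55.18) = 110.4
Total out = 330.2 lbmol/h; y_Q = 128.1 / 330.2 = 0.3879.

0.388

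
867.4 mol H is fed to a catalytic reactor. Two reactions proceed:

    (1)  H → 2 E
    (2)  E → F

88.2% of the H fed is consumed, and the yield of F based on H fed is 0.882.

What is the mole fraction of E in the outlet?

0.469

Conversion of H: H consumed = 1ξ₁ = 0.882 × 867.4 → ξ₁ = 765 mol.
Yield of F: 1ξ₂ / 867.4 = 0.882 → ξ₂ = 765 mol.
Outlet amounts (n = n₀ + Σ ν·ξ):
  H: 867.4 − 1(765) = 102.4
  E: 0 + 2(765) − 1(765) = 765
  F: 0 + 1(765) = 765
Total out = 1632 mol; y_E = 765 / 1632 = 0.4687.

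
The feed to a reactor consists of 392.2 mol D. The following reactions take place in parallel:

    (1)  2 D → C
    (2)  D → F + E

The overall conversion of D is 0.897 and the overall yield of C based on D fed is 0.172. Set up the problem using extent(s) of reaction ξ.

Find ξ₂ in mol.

Yield of C: 1ξ₁ / 392.2 = 0.172 → ξ₁ = 67.46 mol.
Conversion of D: 2ξ₁ + 1ξ₂ = 0.897 × 392.2 = 351.8 → ξ₂ = 216.9 mol.
Outlet amounts (n = n₀ + Σ ν·ξ):
  D: 392.2 − 2(67.46) − 1(216.9) = 40.4
  C: 0 + 1(67.46) = 67.46
  F: 0 + 1(216.9) = 216.9
  E: 0 + 1(216.9) = 216.9

ξ₂ = 217 mol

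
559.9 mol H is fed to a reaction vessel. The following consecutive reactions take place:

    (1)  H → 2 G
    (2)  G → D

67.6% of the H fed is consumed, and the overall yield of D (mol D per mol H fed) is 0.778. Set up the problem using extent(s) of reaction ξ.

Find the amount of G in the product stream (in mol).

321 mol

Conversion of H: H consumed = 1ξ₁ = 0.676 × 559.9 → ξ₁ = 378.5 mol.
Yield of D: 1ξ₂ / 559.9 = 0.778 → ξ₂ = 435.6 mol.
Outlet amounts (n = n₀ + Σ ν·ξ):
  H: 559.9 − 1(378.5) = 181.4
  G: 0 + 2(378.5) − 1(435.6) = 321.4
  D: 0 + 1(435.6) = 435.6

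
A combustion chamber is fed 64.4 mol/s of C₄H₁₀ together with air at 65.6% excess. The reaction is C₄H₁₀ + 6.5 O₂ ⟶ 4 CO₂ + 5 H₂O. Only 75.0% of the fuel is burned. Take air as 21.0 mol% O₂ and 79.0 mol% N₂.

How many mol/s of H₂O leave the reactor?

Stoichiometric O₂ = 6.5 × 64.4 = 418.6 mol/s; O₂ fed = 418.6 × 1.656 = 693.2 mol/s.
N₂ fed = 693.2 × 79/21 = 2608 mol/s.
Fuel reacted = 0.75 × 64.4 → ξ = 48.3 mol/s.
Outlet (n = n₀ + ν ξ):
  C₄H₁₀: 64.4 − 1(48.3) = 16.1
  O₂: 693.2 − 6.5(48.3) = 379.3
  N₂: 2608 (inert)
  CO₂: 0 + 4(48.3) = 193.2
  H₂O: 0 + 5(48.3) = 241.5

242 mol/s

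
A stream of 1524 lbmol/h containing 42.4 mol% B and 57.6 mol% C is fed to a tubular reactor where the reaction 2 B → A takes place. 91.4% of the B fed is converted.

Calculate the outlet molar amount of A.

B reacted = 0.914 × 646.2 = 590.6 lbmol/h; ν_B = −2, so ξ = 590.6/2 = 295.3 lbmol/h.
Outlet amounts (n = n₀ + ν ξ):
  B: 646.2 − 2(295.3) = 55.57
  A: 0 + 1(295.3) = 295.3
  C: 877.8 (inert)

295 lbmol/h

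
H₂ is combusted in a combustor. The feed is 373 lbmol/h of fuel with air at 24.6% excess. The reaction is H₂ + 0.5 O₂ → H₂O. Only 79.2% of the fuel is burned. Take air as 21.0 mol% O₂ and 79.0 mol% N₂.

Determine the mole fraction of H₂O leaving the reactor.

0.222

Stoichiometric O₂ = 0.5 × 373 = 186.5 lbmol/h; O₂ fed = 186.5 × 1.246 = 232.4 lbmol/h.
N₂ fed = 232.4 × 79/21 = 874.2 lbmol/h.
Fuel reacted = 0.792 × 373 → ξ = 295.4 lbmol/h.
Outlet (n = n₀ + ν ξ):
  H₂: 373 − 1(295.4) = 77.58
  O₂: 232.4 − 0.5(295.4) = 84.67
  N₂: 874.2 (inert)
  H₂O: 0 + 1(295.4) = 295.4
Total out = 1332 lbmol/h; y_H₂O = 295.4 / 1332 = 0.2218.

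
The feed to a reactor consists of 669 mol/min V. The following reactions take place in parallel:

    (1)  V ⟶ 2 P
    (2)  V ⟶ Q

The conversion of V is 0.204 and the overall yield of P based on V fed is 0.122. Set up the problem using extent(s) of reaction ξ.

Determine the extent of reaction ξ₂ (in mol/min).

ξ₂ = 95.7 mol/min

Yield of P: 2ξ₁ / 669 = 0.122 → ξ₁ = 40.81 mol/min.
Conversion of V: 1ξ₁ + 1ξ₂ = 0.204 × 669 = 136.5 → ξ₂ = 95.67 mol/min.
Outlet amounts (n = n₀ + Σ ν·ξ):
  V: 669 − 1(40.81) − 1(95.67) = 532.5
  P: 0 + 2(40.81) = 81.62
  Q: 0 + 1(95.67) = 95.67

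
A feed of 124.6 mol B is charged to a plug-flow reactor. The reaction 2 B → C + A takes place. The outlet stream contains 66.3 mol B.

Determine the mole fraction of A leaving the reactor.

For B: n = n₀ − 2ξ → 66.3 = 124.6 − 2ξ, giving ξ = 29.15 mol.
Outlet amounts (n = n₀ + ν ξ):
  B: 124.6 − 2(29.15) = 66.3
  C: 0 + 1(29.15) = 29.15
  A: 0 + 1(29.15) = 29.15
Total out = 124.6 mol; y_A = 29.15 / 124.6 = 0.2339.

0.234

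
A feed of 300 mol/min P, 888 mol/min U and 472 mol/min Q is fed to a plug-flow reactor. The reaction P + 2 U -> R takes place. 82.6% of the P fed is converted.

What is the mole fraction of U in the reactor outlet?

P reacted = 0.826 × 300 = 247.8 mol/min; ν_P = −1, so ξ = 247.8/1 = 247.8 mol/min.
Outlet amounts (n = n₀ + ν ξ):
  P: 300 − 1(247.8) = 52.2
  U: 888 − 2(247.8) = 392.4
  R: 0 + 1(247.8) = 247.8
  Q: 472 (inert)
Total out = 1164 mol/min; y_U = 392.4 / 1164 = 0.337.

0.337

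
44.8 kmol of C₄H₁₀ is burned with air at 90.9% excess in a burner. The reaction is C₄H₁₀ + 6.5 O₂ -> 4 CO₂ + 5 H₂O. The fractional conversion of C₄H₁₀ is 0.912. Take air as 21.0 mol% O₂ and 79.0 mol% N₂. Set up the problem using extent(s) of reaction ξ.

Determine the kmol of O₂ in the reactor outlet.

290 kmol

Stoichiometric O₂ = 6.5 × 44.8 = 291.2 kmol; O₂ fed = 291.2 × 1.909 = 555.9 kmol.
N₂ fed = 555.9 × 79/21 = 2091 kmol.
Fuel reacted = 0.912 × 44.8 → ξ = 40.86 kmol.
Outlet (n = n₀ + ν ξ):
  C₄H₁₀: 44.8 − 1(40.86) = 3.942
  O₂: 555.9 − 6.5(40.86) = 290.3
  N₂: 2091 (inert)
  CO₂: 0 + 4(40.86) = 163.4
  H₂O: 0 + 5(40.86) = 204.3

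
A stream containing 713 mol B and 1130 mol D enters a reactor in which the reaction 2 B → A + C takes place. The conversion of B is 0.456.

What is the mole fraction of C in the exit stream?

0.0882

B reacted = 0.456 × 713 = 325.1 mol; ν_B = −2, so ξ = 325.1/2 = 162.6 mol.
Outlet amounts (n = n₀ + ν ξ):
  B: 713 − 2(162.6) = 387.9
  A: 0 + 1(162.6) = 162.6
  C: 0 + 1(162.6) = 162.6
  D: 1130 (inert)
Total out = 1843 mol; y_C = 162.6 / 1843 = 0.08821.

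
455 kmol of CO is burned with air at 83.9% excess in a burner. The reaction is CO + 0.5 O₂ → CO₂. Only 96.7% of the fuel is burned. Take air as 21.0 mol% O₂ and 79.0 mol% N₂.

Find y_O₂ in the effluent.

0.0891

Stoichiometric O₂ = 0.5 × 455 = 227.5 kmol; O₂ fed = 227.5 × 1.839 = 418.4 kmol.
N₂ fed = 418.4 × 79/21 = 1574 kmol.
Fuel reacted = 0.967 × 455 → ξ = 440 kmol.
Outlet (n = n₀ + ν ξ):
  CO: 455 − 1(440) = 15.01
  O₂: 418.4 − 0.5(440) = 198.4
  N₂: 1574 (inert)
  CO₂: 0 + 1(440) = 440
Total out = 2227 kmol; y_O₂ = 198.4 / 2227 = 0.08907.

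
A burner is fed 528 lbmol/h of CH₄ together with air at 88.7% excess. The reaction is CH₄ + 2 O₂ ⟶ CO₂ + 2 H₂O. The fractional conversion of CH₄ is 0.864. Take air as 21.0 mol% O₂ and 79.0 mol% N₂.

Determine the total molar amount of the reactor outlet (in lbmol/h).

10000 lbmol/h

Stoichiometric O₂ = 2 × 528 = 1056 lbmol/h; O₂ fed = 1056 × 1.887 = 1993 lbmol/h.
N₂ fed = 1993 × 79/21 = 7496 lbmol/h.
Fuel reacted = 0.864 × 528 → ξ = 456.2 lbmol/h.
Outlet (n = n₀ + ν ξ):
  CH₄: 528 − 1(456.2) = 71.81
  O₂: 1993 − 2(456.2) = 1080
  N₂: 7496 (inert)
  CO₂: 0 + 1(456.2) = 456.2
  H₂O: 0 + 2(456.2) = 912.4
Total out = 71.81 + 1080 + 7496 + 456.2 + 912.4 = 10020 lbmol/h.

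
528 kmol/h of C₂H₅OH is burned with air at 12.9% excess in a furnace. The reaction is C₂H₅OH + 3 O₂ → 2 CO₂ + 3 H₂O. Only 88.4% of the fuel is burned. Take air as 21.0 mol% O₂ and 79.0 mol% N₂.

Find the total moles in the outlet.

9510 kmol/h

Stoichiometric O₂ = 3 × 528 = 1584 kmol/h; O₂ fed = 1584 × 1.129 = 1788 kmol/h.
N₂ fed = 1788 × 79/21 = 6728 kmol/h.
Fuel reacted = 0.884 × 528 → ξ = 466.8 kmol/h.
Outlet (n = n₀ + ν ξ):
  C₂H₅OH: 528 − 1(466.8) = 61.25
  O₂: 1788 − 3(466.8) = 388.1
  N₂: 6728 (inert)
  CO₂: 0 + 2(466.8) = 933.5
  H₂O: 0 + 3(466.8) = 1400
Total out = 61.25 + 388.1 + 6728 + 933.5 + 1400 = 9511 kmol/h.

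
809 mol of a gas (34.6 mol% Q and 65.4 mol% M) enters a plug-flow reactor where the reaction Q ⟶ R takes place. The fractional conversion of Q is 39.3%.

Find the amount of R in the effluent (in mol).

Q reacted = 0.393 × 279.9 = 110 mol; ν_Q = −1, so ξ = 110/1 = 110 mol.
Outlet amounts (n = n₀ + ν ξ):
  Q: 279.9 − 1(110) = 169.9
  R: 0 + 1(110) = 110
  M: 529.1 (inert)

110 mol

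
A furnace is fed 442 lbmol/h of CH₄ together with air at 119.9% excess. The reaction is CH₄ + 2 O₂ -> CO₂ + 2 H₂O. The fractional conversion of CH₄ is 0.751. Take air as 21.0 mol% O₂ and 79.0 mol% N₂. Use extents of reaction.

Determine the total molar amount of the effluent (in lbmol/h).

Stoichiometric O₂ = 2 × 442 = 884 lbmol/h; O₂ fed = 884 × 2.199 = 1944 lbmol/h.
N₂ fed = 1944 × 79/21 = 7313 lbmol/h.
Fuel reacted = 0.751 × 442 → ξ = 331.9 lbmol/h.
Outlet (n = n₀ + ν ξ):
  CH₄: 442 − 1(331.9) = 110.1
  O₂: 1944 − 2(331.9) = 1280
  N₂: 7313 (inert)
  CO₂: 0 + 1(331.9) = 331.9
  H₂O: 0 + 2(331.9) = 663.9
Total out = 110.1 + 1280 + 7313 + 331.9 + 663.9 = 9699 lbmol/h.

9700 lbmol/h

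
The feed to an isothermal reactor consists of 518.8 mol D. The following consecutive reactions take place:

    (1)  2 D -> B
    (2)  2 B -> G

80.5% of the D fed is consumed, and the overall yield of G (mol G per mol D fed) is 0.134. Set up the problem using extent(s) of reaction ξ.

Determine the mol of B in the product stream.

Conversion of D: D consumed = 2ξ₁ = 0.805 × 518.8 → ξ₁ = 208.8 mol.
Yield of G: 1ξ₂ / 518.8 = 0.134 → ξ₂ = 69.52 mol.
Outlet amounts (n = n₀ + Σ ν·ξ):
  D: 518.8 − 2(208.8) = 101.2
  B: 0 + 1(208.8) − 2(69.52) = 69.78
  G: 0 + 1(69.52) = 69.52

69.8 mol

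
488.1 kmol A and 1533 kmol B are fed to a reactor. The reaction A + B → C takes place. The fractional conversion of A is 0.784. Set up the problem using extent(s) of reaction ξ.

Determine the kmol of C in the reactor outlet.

A reacted = 0.784 × 488.1 = 382.7 kmol; ν_A = −1, so ξ = 382.7/1 = 382.7 kmol.
Outlet amounts (n = n₀ + ν ξ):
  A: 488.1 − 1(382.7) = 105.4
  B: 1533 − 1(382.7) = 1150
  C: 0 + 1(382.7) = 382.7

383 kmol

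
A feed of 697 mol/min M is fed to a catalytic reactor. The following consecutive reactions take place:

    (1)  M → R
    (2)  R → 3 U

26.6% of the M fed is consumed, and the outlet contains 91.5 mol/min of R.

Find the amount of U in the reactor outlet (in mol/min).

282 mol/min

Conversion of M: M consumed = 1ξ₁ = 0.266 × 697 → ξ₁ = 185.4 mol/min.
R balance: n_R = 0 + 1ξ₁ − 1ξ₂ = 91.5 → ξ₂ = (1·185.4 − 91.5)/1 = 93.9 mol/min.
Outlet amounts (n = n₀ + Σ ν·ξ):
  M: 697 − 1(185.4) = 511.6
  R: 0 + 1(185.4) − 1(93.9) = 91.5
  U: 0 + 3(93.9) = 281.7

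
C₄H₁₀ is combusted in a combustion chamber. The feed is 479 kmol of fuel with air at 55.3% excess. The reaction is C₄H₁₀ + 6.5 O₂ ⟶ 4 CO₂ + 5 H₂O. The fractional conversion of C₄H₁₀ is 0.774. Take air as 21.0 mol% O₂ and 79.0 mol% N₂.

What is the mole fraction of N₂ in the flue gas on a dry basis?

Stoichiometric O₂ = 6.5 × 479 = 3114 kmol; O₂ fed = 3114 × 1.553 = 4835 kmol.
N₂ fed = 4835 × 79/21 = 18190 kmol.
Fuel reacted = 0.774 × 479 → ξ = 370.7 kmol.
Outlet (n = n₀ + ν ξ):
  C₄H₁₀: 479 − 1(370.7) = 108.3
  O₂: 4835 − 6.5(370.7) = 2425
  N₂: 18190 (inert)
  CO₂: 0 + 4(370.7) = 1483
  H₂O: 0 + 5(370.7) = 1854
Dry total = 22210 kmol; y_N₂ (dry) = 18190 / 22210 = 0.8191.

0.819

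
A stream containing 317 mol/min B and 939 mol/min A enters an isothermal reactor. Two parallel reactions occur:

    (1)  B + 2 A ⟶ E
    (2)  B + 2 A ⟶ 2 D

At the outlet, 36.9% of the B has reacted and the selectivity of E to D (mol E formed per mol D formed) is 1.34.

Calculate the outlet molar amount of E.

Conversion of B: B consumed = 0.369 × 317 = 117 mol/min = 1ξ₁ + 1ξ₂.
Selectivity: 1ξ₁ / (2ξ₂) = 1.34 → ξ₁ = 2.68 ξ₂.
Substitute: (1·2.68 + 1) ξ₂ = 117 → ξ₂ = 31.79 mol/min, ξ₁ = 85.19 mol/min.
Outlet amounts (n = n₀ + Σ ν·ξ):
  B: 317 − 1(85.19) − 1(31.79) = 200
  A: 939 − 2(85.19) − 2(31.79) = 705.1
  E: 0 + 1(85.19) = 85.19
  D: 0 + 2(31.79) = 63.57

85.2 mol/min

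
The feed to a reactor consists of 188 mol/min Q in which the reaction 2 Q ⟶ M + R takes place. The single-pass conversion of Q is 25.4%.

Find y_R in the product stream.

0.127

Q reacted = 0.254 × 188 = 47.75 mol/min; ν_Q = −2, so ξ = 47.75/2 = 23.88 mol/min.
Outlet amounts (n = n₀ + ν ξ):
  Q: 188 − 2(23.88) = 140.2
  M: 0 + 1(23.88) = 23.88
  R: 0 + 1(23.88) = 23.88
Total out = 188 mol/min; y_R = 23.88 / 188 = 0.127.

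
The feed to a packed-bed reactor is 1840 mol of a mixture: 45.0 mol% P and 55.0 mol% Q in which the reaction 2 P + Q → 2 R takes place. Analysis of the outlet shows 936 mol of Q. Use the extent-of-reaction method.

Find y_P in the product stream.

For Q: n = n₀ − 1ξ → 936 = 1012 − 1ξ, giving ξ = 76 mol.
Outlet amounts (n = n₀ + ν ξ):
  P: 828 − 2(76) = 676
  Q: 1012 − 1(76) = 936
  R: 0 + 2(76) = 152
Total out = 1764 mol; y_P = 676 / 1764 = 0.3832.

0.383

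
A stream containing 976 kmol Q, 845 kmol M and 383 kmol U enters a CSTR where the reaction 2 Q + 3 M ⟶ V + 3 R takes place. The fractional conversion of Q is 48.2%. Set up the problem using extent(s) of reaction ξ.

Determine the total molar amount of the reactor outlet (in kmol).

Q reacted = 0.482 × 976 = 470.4 kmol; ν_Q = −2, so ξ = 470.4/2 = 235.2 kmol.
Outlet amounts (n = n₀ + ν ξ):
  Q: 976 − 2(235.2) = 505.6
  M: 845 − 3(235.2) = 139.4
  V: 0 + 1(235.2) = 235.2
  R: 0 + 3(235.2) = 705.6
  U: 383 (inert)
Total out = 505.6 + 139.4 + 235.2 + 705.6 + 383 = 1969 kmol.

1970 kmol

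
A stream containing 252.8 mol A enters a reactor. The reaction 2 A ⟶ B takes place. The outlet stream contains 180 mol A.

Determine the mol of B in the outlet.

For A: n = n₀ − 2ξ → 180 = 252.8 − 2ξ, giving ξ = 36.4 mol.
Outlet amounts (n = n₀ + ν ξ):
  A: 252.8 − 2(36.4) = 180
  B: 0 + 1(36.4) = 36.4

36.4 mol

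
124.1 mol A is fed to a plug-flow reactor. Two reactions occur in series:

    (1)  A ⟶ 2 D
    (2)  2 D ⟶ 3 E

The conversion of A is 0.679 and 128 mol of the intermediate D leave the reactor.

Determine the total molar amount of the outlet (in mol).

229 mol

Conversion of A: A consumed = 1ξ₁ = 0.679 × 124.1 → ξ₁ = 84.26 mol.
D balance: n_D = 0 + 2ξ₁ − 2ξ₂ = 128 → ξ₂ = (2·84.26 − 128)/2 = 20.26 mol.
Outlet amounts (n = n₀ + Σ ν·ξ):
  A: 124.1 − 1(84.26) = 39.84
  D: 0 + 2(84.26) − 2(20.26) = 128
  E: 0 + 3(20.26) = 60.79
Total out = 39.84 + 128 + 60.79 = 228.6 mol.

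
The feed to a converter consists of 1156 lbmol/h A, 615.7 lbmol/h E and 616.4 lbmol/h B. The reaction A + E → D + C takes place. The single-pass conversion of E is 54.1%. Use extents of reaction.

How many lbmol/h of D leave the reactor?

333 lbmol/h

E reacted = 0.541 × 615.7 = 333.1 lbmol/h; ν_E = −1, so ξ = 333.1/1 = 333.1 lbmol/h.
Outlet amounts (n = n₀ + ν ξ):
  A: 1156 − 1(333.1) = 822.9
  E: 615.7 − 1(333.1) = 282.6
  D: 0 + 1(333.1) = 333.1
  C: 0 + 1(333.1) = 333.1
  B: 616.4 (inert)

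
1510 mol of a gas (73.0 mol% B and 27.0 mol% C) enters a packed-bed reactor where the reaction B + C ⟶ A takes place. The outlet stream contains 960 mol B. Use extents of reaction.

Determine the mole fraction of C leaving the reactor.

For B: n = n₀ − 1ξ → 960 = 1102 − 1ξ, giving ξ = 142.3 mol.
Outlet amounts (n = n₀ + ν ξ):
  B: 1102 − 1(142.3) = 960
  C: 407.7 − 1(142.3) = 265.4
  A: 0 + 1(142.3) = 142.3
Total out = 1368 mol; y_C = 265.4 / 1368 = 0.194.

0.194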